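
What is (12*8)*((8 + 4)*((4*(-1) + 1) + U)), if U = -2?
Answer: -5760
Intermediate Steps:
(12*8)*((8 + 4)*((4*(-1) + 1) + U)) = (12*8)*((8 + 4)*((4*(-1) + 1) - 2)) = 96*(12*((-4 + 1) - 2)) = 96*(12*(-3 - 2)) = 96*(12*(-5)) = 96*(-60) = -5760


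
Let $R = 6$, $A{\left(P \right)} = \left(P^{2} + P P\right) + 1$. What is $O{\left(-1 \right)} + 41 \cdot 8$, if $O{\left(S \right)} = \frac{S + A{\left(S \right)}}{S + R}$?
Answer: $\frac{1642}{5} \approx 328.4$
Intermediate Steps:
$A{\left(P \right)} = 1 + 2 P^{2}$ ($A{\left(P \right)} = \left(P^{2} + P^{2}\right) + 1 = 2 P^{2} + 1 = 1 + 2 P^{2}$)
$O{\left(S \right)} = \frac{1 + S + 2 S^{2}}{6 + S}$ ($O{\left(S \right)} = \frac{S + \left(1 + 2 S^{2}\right)}{S + 6} = \frac{1 + S + 2 S^{2}}{6 + S}$)
$O{\left(-1 \right)} + 41 \cdot 8 = \frac{1 - 1 + 2 \left(-1\right)^{2}}{6 - 1} + 41 \cdot 8 = \frac{1 - 1 + 2 \cdot 1}{5} + 328 = \frac{1 - 1 + 2}{5} + 328 = \frac{1}{5} \cdot 2 + 328 = \frac{2}{5} + 328 = \frac{1642}{5}$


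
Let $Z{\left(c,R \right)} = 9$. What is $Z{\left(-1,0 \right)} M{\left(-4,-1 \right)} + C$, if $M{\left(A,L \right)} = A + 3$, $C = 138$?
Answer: $129$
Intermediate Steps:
$M{\left(A,L \right)} = 3 + A$
$Z{\left(-1,0 \right)} M{\left(-4,-1 \right)} + C = 9 \left(3 - 4\right) + 138 = 9 \left(-1\right) + 138 = -9 + 138 = 129$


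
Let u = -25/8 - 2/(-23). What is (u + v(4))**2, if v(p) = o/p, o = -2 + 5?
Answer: 177241/33856 ≈ 5.2351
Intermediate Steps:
o = 3
v(p) = 3/p
u = -559/184 (u = -25*1/8 - 2*(-1/23) = -25/8 + 2/23 = -559/184 ≈ -3.0380)
(u + v(4))**2 = (-559/184 + 3/4)**2 = (-421/184)**2 = 177241/33856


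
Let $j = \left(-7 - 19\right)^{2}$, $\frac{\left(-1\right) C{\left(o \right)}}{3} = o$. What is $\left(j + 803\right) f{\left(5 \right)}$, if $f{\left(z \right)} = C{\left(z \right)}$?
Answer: $-22185$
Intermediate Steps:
$C{\left(o \right)} = - 3 o$
$f{\left(z \right)} = - 3 z$
$j = 676$ ($j = \left(-26\right)^{2} = 676$)
$\left(j + 803\right) f{\left(5 \right)} = \left(676 + 803\right) \left(\left(-3\right) 5\right) = 1479 \left(-15\right) = -22185$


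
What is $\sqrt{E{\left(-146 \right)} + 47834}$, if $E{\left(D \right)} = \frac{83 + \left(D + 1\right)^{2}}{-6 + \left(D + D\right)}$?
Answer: $\frac{2 \sqrt{265097522}}{149} \approx 218.55$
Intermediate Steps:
$E{\left(D \right)} = \frac{83 + \left(1 + D\right)^{2}}{-6 + 2 D}$
$\sqrt{E{\left(-146 \right)} + 47834} = \sqrt{\frac{83 + \left(1 - 146\right)^{2}}{2 \left(-3 - 146\right)} + 47834} = \sqrt{\frac{83 + \left(-145\right)^{2}}{2 \left(-149\right)} + 47834} = \sqrt{\frac{1}{2} \left(- \frac{1}{149}\right) \left(83 + 21025\right) + 47834} = \sqrt{\frac{1}{2} \left(- \frac{1}{149}\right) 21108 + 47834} = \sqrt{- \frac{10554}{149} + 47834} = \sqrt{\frac{7116712}{149}} = \frac{2 \sqrt{265097522}}{149}$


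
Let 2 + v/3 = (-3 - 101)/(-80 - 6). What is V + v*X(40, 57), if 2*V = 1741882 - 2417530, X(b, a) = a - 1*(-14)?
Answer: -14533674/43 ≈ -3.3799e+5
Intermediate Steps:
X(b, a) = 14 + a (X(b, a) = a + 14 = 14 + a)
v = -102/43 (v = -6 + 3*((-3 - 101)/(-80 - 6)) = -6 + 3*(-104/(-86)) = -6 + 3*(-104*(-1/86)) = -6 + 3*(52/43) = -6 + 156/43 = -102/43 ≈ -2.3721)
V = -337824 (V = (1741882 - 2417530)/2 = (½)*(-675648) = -337824)
V + v*X(40, 57) = -337824 - 102*(14 + 57)/43 = -337824 - 102/43*71 = -337824 - 7242/43 = -14533674/43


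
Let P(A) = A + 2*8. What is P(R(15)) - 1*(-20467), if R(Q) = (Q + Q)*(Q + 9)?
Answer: 21203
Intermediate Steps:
R(Q) = 2*Q*(9 + Q) (R(Q) = (2*Q)*(9 + Q) = 2*Q*(9 + Q))
P(A) = 16 + A (P(A) = A + 16 = 16 + A)
P(R(15)) - 1*(-20467) = (16 + 2*15*(9 + 15)) - 1*(-20467) = (16 + 2*15*24) + 20467 = (16 + 720) + 20467 = 736 + 20467 = 21203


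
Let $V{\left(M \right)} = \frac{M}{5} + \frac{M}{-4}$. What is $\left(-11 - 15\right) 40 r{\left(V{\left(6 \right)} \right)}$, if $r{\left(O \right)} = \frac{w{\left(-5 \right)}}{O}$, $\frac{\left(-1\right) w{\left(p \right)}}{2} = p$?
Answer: $\frac{104000}{3} \approx 34667.0$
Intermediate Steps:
$V{\left(M \right)} = - \frac{M}{20}$ ($V{\left(M \right)} = M \frac{1}{5} + M \left(- \frac{1}{4}\right) = \frac{M}{5} - \frac{M}{4} = - \frac{M}{20}$)
$w{\left(p \right)} = - 2 p$
$r{\left(O \right)} = \frac{10}{O}$ ($r{\left(O \right)} = \frac{\left(-2\right) \left(-5\right)}{O} = \frac{10}{O}$)
$\left(-11 - 15\right) 40 r{\left(V{\left(6 \right)} \right)} = \left(-11 - 15\right) 40 \frac{10}{\left(- \frac{1}{20}\right) 6} = \left(-11 - 15\right) 40 \frac{10}{- \frac{3}{10}} = \left(-26\right) 40 \cdot 10 \left(- \frac{10}{3}\right) = \left(-1040\right) \left(- \frac{100}{3}\right) = \frac{104000}{3}$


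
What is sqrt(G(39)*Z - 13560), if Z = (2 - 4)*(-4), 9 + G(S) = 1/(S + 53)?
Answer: I*sqrt(7211282)/23 ≈ 116.76*I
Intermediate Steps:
G(S) = -9 + 1/(53 + S) (G(S) = -9 + 1/(S + 53) = -9 + 1/(53 + S))
Z = 8 (Z = -2*(-4) = 8)
sqrt(G(39)*Z - 13560) = sqrt(((-476 - 9*39)/(53 + 39))*8 - 13560) = sqrt(((-476 - 351)/92)*8 - 13560) = sqrt(((1/92)*(-827))*8 - 13560) = sqrt(-827/92*8 - 13560) = sqrt(-1654/23 - 13560) = sqrt(-313534/23) = I*sqrt(7211282)/23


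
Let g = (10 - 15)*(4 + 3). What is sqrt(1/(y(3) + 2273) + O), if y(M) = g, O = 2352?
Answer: sqrt(11780332926)/2238 ≈ 48.497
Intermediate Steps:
g = -35 (g = -5*7 = -35)
y(M) = -35
sqrt(1/(y(3) + 2273) + O) = sqrt(1/(-35 + 2273) + 2352) = sqrt(1/2238 + 2352) = sqrt(5263777/2238) = sqrt(11780332926)/2238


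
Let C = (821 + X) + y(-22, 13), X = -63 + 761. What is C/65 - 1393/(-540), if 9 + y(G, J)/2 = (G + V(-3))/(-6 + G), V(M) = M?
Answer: 1262869/49140 ≈ 25.699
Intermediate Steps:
X = 698
y(G, J) = -18 + 2*(-3 + G)/(-6 + G) (y(G, J) = -18 + 2*((G - 3)/(-6 + G)) = -18 + 2*((-3 + G)/(-6 + G)) = -18 + 2*(-3 + G)/(-6 + G))
C = 21039/14 (C = (821 + 698) + 2*(51 - 8*(-22))/(-6 - 22) = 1519 + 2*(51 + 176)/(-28) = 1519 + 2*(-1/28)*227 = 1519 - 227/14 = 21039/14 ≈ 1502.8)
C/65 - 1393/(-540) = (21039/14)/65 - 1393/(-540) = (21039/14)*(1/65) - 1393*(-1/540) = 21039/910 + 1393/540 = 1262869/49140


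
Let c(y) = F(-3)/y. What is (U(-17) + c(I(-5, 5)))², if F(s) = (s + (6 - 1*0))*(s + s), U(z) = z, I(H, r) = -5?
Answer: 4489/25 ≈ 179.56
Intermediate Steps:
F(s) = 2*s*(6 + s) (F(s) = (s + (6 + 0))*(2*s) = (s + 6)*(2*s) = (6 + s)*(2*s) = 2*s*(6 + s))
c(y) = -18/y (c(y) = (2*(-3)*(6 - 3))/y = (2*(-3)*3)/y = -18/y)
(U(-17) + c(I(-5, 5)))² = (-17 - 18/(-5))² = (-17 - 18*(-⅕))² = (-17 + 18/5)² = (-67/5)² = 4489/25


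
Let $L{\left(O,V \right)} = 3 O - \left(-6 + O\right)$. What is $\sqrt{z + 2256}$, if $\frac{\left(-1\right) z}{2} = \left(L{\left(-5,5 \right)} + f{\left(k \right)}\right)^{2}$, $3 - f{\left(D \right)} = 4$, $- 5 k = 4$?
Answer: $\sqrt{2206} \approx 46.968$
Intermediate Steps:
$k = - \frac{4}{5}$ ($k = \left(- \frac{1}{5}\right) 4 = - \frac{4}{5} \approx -0.8$)
$f{\left(D \right)} = -1$ ($f{\left(D \right)} = 3 - 4 = -1$)
$L{\left(O,V \right)} = 6 + 2 O$
$z = -50$ ($z = - 2 \left(\left(6 + 2 \left(-5\right)\right) - 1\right)^{2} = - 2 \left(\left(6 - 10\right) - 1\right)^{2} = - 2 \left(-4 - 1\right)^{2} = - 2 \left(-5\right)^{2} = \left(-2\right) 25 = -50$)
$\sqrt{z + 2256} = \sqrt{-50 + 2256} = \sqrt{2206}$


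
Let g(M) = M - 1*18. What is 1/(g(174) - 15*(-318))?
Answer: 1/4926 ≈ 0.00020300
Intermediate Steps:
g(M) = -18 + M (g(M) = M - 18 = -18 + M)
1/(g(174) - 15*(-318)) = 1/((-18 + 174) - 15*(-318)) = 1/(156 - 1*(-4770)) = 1/(156 + 4770) = 1/4926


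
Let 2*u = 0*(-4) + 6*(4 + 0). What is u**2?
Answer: 144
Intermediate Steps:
u = 12 (u = (0*(-4) + 6*(4 + 0))/2 = (0 + 6*4)/2 = (0 + 24)/2 = (1/2)*24 = 12)
u**2 = 12**2 = 144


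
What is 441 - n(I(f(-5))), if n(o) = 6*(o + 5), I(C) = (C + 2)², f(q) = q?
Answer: 357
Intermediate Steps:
I(C) = (2 + C)²
n(o) = 30 + 6*o (n(o) = 6*(5 + o) = 30 + 6*o)
441 - n(I(f(-5))) = 441 - (30 + 6*(2 - 5)²) = 441 - (30 + 6*(-3)²) = 441 - (30 + 6*9) = 441 - (30 + 54) = 441 - 1*84 = 441 - 84 = 357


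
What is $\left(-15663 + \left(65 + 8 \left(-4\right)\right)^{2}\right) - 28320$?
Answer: $-42894$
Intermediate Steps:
$\left(-15663 + \left(65 + 8 \left(-4\right)\right)^{2}\right) - 28320 = \left(-15663 + \left(65 - 32\right)^{2}\right) - 28320 = \left(-15663 + 33^{2}\right) - 28320 = \left(-15663 + 1089\right) - 28320 = -14574 - 28320 = -42894$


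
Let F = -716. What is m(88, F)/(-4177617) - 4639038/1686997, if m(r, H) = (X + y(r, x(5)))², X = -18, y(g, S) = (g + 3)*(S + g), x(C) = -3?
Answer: -119844319499179/7047627346149 ≈ -17.005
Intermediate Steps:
y(g, S) = (3 + g)*(S + g)
m(r, H) = (-27 + r²)² (m(r, H) = (-18 + (r² + 3*(-3) + 3*r - 3*r))² = (-18 + (r² - 9 + 3*r - 3*r))² = (-18 + (-9 + r²))² = (-27 + r²)²)
m(88, F)/(-4177617) - 4639038/1686997 = (-27 + 88²)²/(-4177617) - 4639038/1686997 = (-27 + 7744)²*(-1/4177617) - 4639038*1/1686997 = 7717²*(-1/4177617) - 4639038/1686997 = 59552089*(-1/4177617) - 4639038/1686997 = -59552089/4177617 - 4639038/1686997 = -119844319499179/7047627346149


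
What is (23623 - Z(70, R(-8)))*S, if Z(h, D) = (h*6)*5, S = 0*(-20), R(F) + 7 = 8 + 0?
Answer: 0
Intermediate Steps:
R(F) = 1 (R(F) = -7 + (8 + 0) = -7 + 8 = 1)
S = 0
Z(h, D) = 30*h (Z(h, D) = (6*h)*5 = 30*h)
(23623 - Z(70, R(-8)))*S = (23623 - 30*70)*0 = (23623 - 1*2100)*0 = (23623 - 2100)*0 = 21523*0 = 0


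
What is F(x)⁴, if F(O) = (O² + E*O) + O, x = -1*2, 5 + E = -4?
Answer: 160000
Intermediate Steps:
E = -9 (E = -5 - 4 = -9)
x = -2
F(O) = O² - 8*O (F(O) = (O² - 9*O) + O = O² - 8*O)
F(x)⁴ = (-2*(-8 - 2))⁴ = (-2*(-10))⁴ = 20⁴ = 160000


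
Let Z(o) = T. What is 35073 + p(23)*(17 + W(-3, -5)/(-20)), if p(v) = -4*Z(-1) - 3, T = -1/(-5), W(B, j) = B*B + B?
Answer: 1750477/50 ≈ 35010.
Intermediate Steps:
W(B, j) = B + B² (W(B, j) = B² + B = B + B²)
T = ⅕ (T = -1*(-⅕) = ⅕ ≈ 0.20000)
Z(o) = ⅕
p(v) = -19/5 (p(v) = -4*⅕ - 3 = -⅘ - 3 = -19/5)
35073 + p(23)*(17 + W(-3, -5)/(-20)) = 35073 - 19*(17 - 3*(1 - 3)/(-20))/5 = 35073 - 19*(17 - 3*(-2)*(-1/20))/5 = 35073 - 19*(17 + 6*(-1/20))/5 = 35073 - 19*(17 - 3/10)/5 = 35073 - 19/5*167/10 = 35073 - 3173/50 = 1750477/50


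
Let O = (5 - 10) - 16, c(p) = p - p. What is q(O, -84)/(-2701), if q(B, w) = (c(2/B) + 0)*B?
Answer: 0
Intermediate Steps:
c(p) = 0
O = -21 (O = -5 - 16 = -21)
q(B, w) = 0 (q(B, w) = (0 + 0)*B = 0*B = 0)
q(O, -84)/(-2701) = 0/(-2701) = 0*(-1/2701) = 0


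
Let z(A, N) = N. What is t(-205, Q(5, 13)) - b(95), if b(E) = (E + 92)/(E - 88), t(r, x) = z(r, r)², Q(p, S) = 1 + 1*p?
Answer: 293988/7 ≈ 41998.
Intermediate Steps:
Q(p, S) = 1 + p
t(r, x) = r²
b(E) = (92 + E)/(-88 + E)
t(-205, Q(5, 13)) - b(95) = (-205)² - (92 + 95)/(-88 + 95) = 42025 - 187/7 = 293988/7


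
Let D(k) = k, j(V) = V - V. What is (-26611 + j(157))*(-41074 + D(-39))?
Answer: 1094058043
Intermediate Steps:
j(V) = 0
(-26611 + j(157))*(-41074 + D(-39)) = (-26611 + 0)*(-41074 - 39) = -26611*(-41113) = 1094058043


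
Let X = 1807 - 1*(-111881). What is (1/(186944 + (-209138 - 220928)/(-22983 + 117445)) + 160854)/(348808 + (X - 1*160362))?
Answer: 1420234178831705/2667642914524154 ≈ 0.53239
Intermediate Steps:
X = 113688 (X = 1807 + 111881 = 113688)
(1/(186944 + (-209138 - 220928)/(-22983 + 117445)) + 160854)/(348808 + (X - 1*160362)) = (1/(186944 + (-209138 - 220928)/(-22983 + 117445)) + 160854)/(348808 + (113688 - 1*160362)) = (1/(186944 - 430066/94462) + 160854)/(348808 + (113688 - 160362)) = (1/(186944 - 430066*1/94462) + 160854)/(348808 - 46674) = (1/(186944 - 215033/47231) + 160854)/302134 = (1/(8829337031/47231) + 160854)*(1/302134) = (47231/8829337031 + 160854)*(1/302134) = (1420234178831705/8829337031)*(1/302134) = 1420234178831705/2667642914524154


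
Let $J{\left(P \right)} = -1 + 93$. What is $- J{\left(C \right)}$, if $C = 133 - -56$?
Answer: $-92$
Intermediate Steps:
$C = 189$ ($C = 133 + 56 = 189$)
$J{\left(P \right)} = 92$
$- J{\left(C \right)} = \left(-1\right) 92 = -92$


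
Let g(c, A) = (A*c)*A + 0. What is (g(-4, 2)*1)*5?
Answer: -80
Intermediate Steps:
g(c, A) = c*A**2 (g(c, A) = c*A**2 + 0 = c*A**2)
(g(-4, 2)*1)*5 = (-4*2**2*1)*5 = (-4*4*1)*5 = -16*1*5 = -16*5 = -80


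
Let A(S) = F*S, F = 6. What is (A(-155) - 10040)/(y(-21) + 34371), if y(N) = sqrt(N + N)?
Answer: -125683290/393788561 + 10970*I*sqrt(42)/1181365683 ≈ -0.31916 + 6.0179e-5*I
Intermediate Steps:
A(S) = 6*S
y(N) = sqrt(2)*sqrt(N) (y(N) = sqrt(2*N) = sqrt(2)*sqrt(N))
(A(-155) - 10040)/(y(-21) + 34371) = (6*(-155) - 10040)/(sqrt(2)*sqrt(-21) + 34371) = (-930 - 10040)/(sqrt(2)*(I*sqrt(21)) + 34371) = -10970/(I*sqrt(42) + 34371) = -10970/(34371 + I*sqrt(42))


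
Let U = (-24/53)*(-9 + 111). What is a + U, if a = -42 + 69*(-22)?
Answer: -85128/53 ≈ -1606.2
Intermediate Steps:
U = -2448/53 (U = -24*1/53*102 = -24/53*102 = -2448/53 ≈ -46.189)
a = -1560 (a = -42 - 1518 = -1560)
a + U = -1560 - 2448/53 = -85128/53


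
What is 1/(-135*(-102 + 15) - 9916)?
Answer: 1/1829 ≈ 0.00054675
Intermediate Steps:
1/(-135*(-102 + 15) - 9916) = 1/(-135*(-87) - 9916) = 1/(11745 - 9916) = 1/1829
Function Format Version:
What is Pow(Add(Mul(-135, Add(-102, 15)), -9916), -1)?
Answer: Rational(1, 1829) ≈ 0.00054675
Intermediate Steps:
Pow(Add(Mul(-135, Add(-102, 15)), -9916), -1) = Pow(Add(Mul(-135, -87), -9916), -1) = Pow(Add(11745, -9916), -1) = Pow(1829, -1) = Rational(1, 1829)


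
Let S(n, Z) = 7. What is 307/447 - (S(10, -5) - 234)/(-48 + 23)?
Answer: -93794/11175 ≈ -8.3932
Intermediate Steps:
307/447 - (S(10, -5) - 234)/(-48 + 23) = 307/447 - (7 - 234)/(-48 + 23) = 307*(1/447) - (-227)/(-25) = 307/447 - (-227)*(-1)/25 = 307/447 - 1*227/25 = 307/447 - 227/25 = -93794/11175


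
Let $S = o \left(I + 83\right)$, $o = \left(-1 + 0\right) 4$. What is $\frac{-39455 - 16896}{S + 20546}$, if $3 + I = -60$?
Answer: $- \frac{56351}{20466} \approx -2.7534$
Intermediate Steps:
$I = -63$ ($I = -3 - 60 = -63$)
$o = -4$ ($o = \left(-1\right) 4 = -4$)
$S = -80$ ($S = - 4 \left(-63 + 83\right) = \left(-4\right) 20 = -80$)
$\frac{-39455 - 16896}{S + 20546} = \frac{-39455 - 16896}{-80 + 20546} = - \frac{56351}{20466}$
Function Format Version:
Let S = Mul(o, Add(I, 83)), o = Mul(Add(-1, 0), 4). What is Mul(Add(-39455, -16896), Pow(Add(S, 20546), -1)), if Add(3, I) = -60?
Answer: Rational(-56351, 20466) ≈ -2.7534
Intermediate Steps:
I = -63 (I = Add(-3, -60) = -63)
o = -4 (o = Mul(-1, 4) = -4)
S = -80 (S = Mul(-4, Add(-63, 83)) = Mul(-4, 20) = -80)
Mul(Add(-39455, -16896), Pow(Add(S, 20546), -1)) = Mul(Add(-39455, -16896), Pow(Add(-80, 20546), -1)) = Mul(-56351, Pow(20466, -1)) = Mul(-56351, Rational(1, 20466)) = Rational(-56351, 20466)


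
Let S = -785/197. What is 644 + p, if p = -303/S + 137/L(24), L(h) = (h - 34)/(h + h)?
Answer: 9803/157 ≈ 62.440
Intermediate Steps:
L(h) = (-34 + h)/(2*h) (L(h) = (-34 + h)/((2*h)) = (-34 + h)*(1/(2*h)) = (-34 + h)/(2*h))
S = -785/197 (S = -785*1/197 = -785/197 ≈ -3.9848)
p = -91305/157 (p = -303/(-785/197) + 137/(((½)*(-34 + 24)/24)) = -303*(-197/785) + 137/(((½)*(1/24)*(-10))) = 59691/785 + 137/(-5/24) = 59691/785 + 137*(-24/5) = 59691/785 - 3288/5 = -91305/157 ≈ -581.56)
644 + p = 644 - 91305/157 = 9803/157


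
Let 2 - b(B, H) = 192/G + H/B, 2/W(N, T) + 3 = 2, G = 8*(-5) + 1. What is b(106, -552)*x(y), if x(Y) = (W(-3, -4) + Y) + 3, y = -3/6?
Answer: 4179/689 ≈ 6.0653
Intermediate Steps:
y = -½ (y = -3*⅙ = -½ ≈ -0.50000)
G = -39 (G = -40 + 1 = -39)
W(N, T) = -2 (W(N, T) = 2/(-3 + 2) = 2/(-1) = 2*(-1) = -2)
b(B, H) = 90/13 - H/B (b(B, H) = 2 - (192/(-39) + H/B) = 2 - (192*(-1/39) + H/B) = 2 - (-64/13 + H/B) = 2 + (64/13 - H/B) = 90/13 - H/B)
x(Y) = 1 + Y (x(Y) = (-2 + Y) + 3 = 1 + Y)
b(106, -552)*x(y) = (90/13 - 1*(-552)/106)*(1 - ½) = (90/13 - 1*(-552)*1/106)*(½) = (90/13 + 276/53)*(½) = (8358/689)*(½) = 4179/689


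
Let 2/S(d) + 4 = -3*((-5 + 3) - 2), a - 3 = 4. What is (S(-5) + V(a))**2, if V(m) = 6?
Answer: 625/16 ≈ 39.063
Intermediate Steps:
a = 7 (a = 3 + 4 = 7)
S(d) = 1/4 (S(d) = 2/(-4 - 3*((-5 + 3) - 2)) = 2/(-4 - 3*(-2 - 2)) = 2/(-4 - 3*(-4)) = 2/(-4 + 12) = 2/8 = 2*(1/8) = 1/4)
(S(-5) + V(a))**2 = (1/4 + 6)**2 = (25/4)**2 = 625/16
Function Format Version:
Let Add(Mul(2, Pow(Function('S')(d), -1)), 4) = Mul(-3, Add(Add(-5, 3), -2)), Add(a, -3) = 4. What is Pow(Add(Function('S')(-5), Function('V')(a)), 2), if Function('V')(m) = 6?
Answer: Rational(625, 16) ≈ 39.063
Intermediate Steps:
a = 7 (a = Add(3, 4) = 7)
Function('S')(d) = Rational(1, 4) (Function('S')(d) = Mul(2, Pow(Add(-4, Mul(-3, Add(Add(-5, 3), -2))), -1)) = Mul(2, Pow(Add(-4, Mul(-3, Add(-2, -2))), -1)) = Mul(2, Pow(Add(-4, Mul(-3, -4)), -1)) = Mul(2, Pow(Add(-4, 12), -1)) = Mul(2, Pow(8, -1)) = Mul(2, Rational(1, 8)) = Rational(1, 4))
Pow(Add(Function('S')(-5), Function('V')(a)), 2) = Pow(Add(Rational(1, 4), 6), 2) = Pow(Rational(25, 4), 2) = Rational(625, 16)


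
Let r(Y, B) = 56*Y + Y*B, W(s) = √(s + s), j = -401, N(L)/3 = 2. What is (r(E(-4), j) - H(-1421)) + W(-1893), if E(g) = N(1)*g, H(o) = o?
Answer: 9701 + I*√3786 ≈ 9701.0 + 61.53*I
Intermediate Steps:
N(L) = 6 (N(L) = 3*2 = 6)
W(s) = √2*√s (W(s) = √(2*s) = √2*√s)
E(g) = 6*g
r(Y, B) = 56*Y + B*Y
(r(E(-4), j) - H(-1421)) + W(-1893) = ((6*(-4))*(56 - 401) - 1*(-1421)) + √2*√(-1893) = (-24*(-345) + 1421) + √2*(I*√1893) = (8280 + 1421) + I*√3786 = 9701 + I*√3786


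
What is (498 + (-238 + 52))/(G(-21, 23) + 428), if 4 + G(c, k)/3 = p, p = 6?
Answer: 156/217 ≈ 0.71889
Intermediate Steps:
G(c, k) = 6 (G(c, k) = -12 + 3*6 = -12 + 18 = 6)
(498 + (-238 + 52))/(G(-21, 23) + 428) = (498 + (-238 + 52))/(6 + 428) = (498 - 186)/434 = 312*(1/434) = 156/217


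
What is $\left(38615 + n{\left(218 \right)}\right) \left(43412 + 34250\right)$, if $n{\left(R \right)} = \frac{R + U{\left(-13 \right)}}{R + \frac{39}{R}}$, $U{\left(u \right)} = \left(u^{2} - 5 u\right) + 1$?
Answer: $\frac{142645212450338}{47563} \approx 2.9991 \cdot 10^{9}$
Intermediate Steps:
$U{\left(u \right)} = 1 + u^{2} - 5 u$
$n{\left(R \right)} = \frac{235 + R}{R + \frac{39}{R}}$ ($n{\left(R \right)} = \frac{R + \left(1 + \left(-13\right)^{2} - -65\right)}{R + \frac{39}{R}} = \frac{R + \left(1 + 169 + 65\right)}{R + \frac{39}{R}} = \frac{R + 235}{R + \frac{39}{R}} = \frac{235 + R}{R + \frac{39}{R}}$)
$\left(38615 + n{\left(218 \right)}\right) \left(43412 + 34250\right) = \left(38615 + \frac{218 \left(235 + 218\right)}{39 + 218^{2}}\right) \left(43412 + 34250\right) = \left(38615 + 218 \frac{1}{39 + 47524} \cdot 453\right) 77662 = \left(38615 + 218 \cdot \frac{1}{47563} \cdot 453\right) 77662 = \left(38615 + \frac{98754}{47563}\right) 77662 = \frac{1836743999}{47563} \cdot 77662 = \frac{142645212450338}{47563}$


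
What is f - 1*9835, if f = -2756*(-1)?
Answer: -7079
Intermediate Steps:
f = 2756
f - 1*9835 = 2756 - 1*9835 = 2756 - 9835 = -7079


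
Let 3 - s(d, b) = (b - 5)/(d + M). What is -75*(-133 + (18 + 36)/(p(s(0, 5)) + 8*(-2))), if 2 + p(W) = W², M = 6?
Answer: 10425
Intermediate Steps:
s(d, b) = 3 - (-5 + b)/(6 + d) (s(d, b) = 3 - (b - 5)/(d + 6) = 3 - (-5 + b)/(6 + d))
p(W) = -2 + W²
-75*(-133 + (18 + 36)/(p(s(0, 5)) + 8*(-2))) = -75*(-133 + (18 + 36)/((-2 + ((23 - 1*5 + 3*0)/(6 + 0))²) + 8*(-2))) = -75*(-133 + 54/((-2 + ((23 - 5 + 0)/6)²) - 16)) = -75*(-133 + 54/((-2 + ((⅙)*18)²) - 16)) = -75*(-133 + 54/((-2 + 3²) - 16)) = -75*(-133 + 54/((-2 + 9) - 16)) = -75*(-133 + 54/(7 - 16)) = -75*(-133 + 54/(-9)) = -75*(-133 + 54*(-⅑)) = -75*(-133 - 6) = -75*(-139) = 10425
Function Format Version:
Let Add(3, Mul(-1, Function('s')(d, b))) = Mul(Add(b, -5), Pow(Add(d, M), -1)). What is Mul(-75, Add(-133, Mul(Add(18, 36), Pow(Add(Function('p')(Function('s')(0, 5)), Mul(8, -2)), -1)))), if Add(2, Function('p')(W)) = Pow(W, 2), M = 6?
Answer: 10425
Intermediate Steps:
Function('s')(d, b) = Add(3, Mul(-1, Pow(Add(6, d), -1), Add(-5, b))) (Function('s')(d, b) = Add(3, Mul(-1, Mul(Add(b, -5), Pow(Add(d, 6), -1)))) = Add(3, Mul(-1, Mul(Add(-5, b), Pow(Add(6, d), -1)))) = Add(3, Mul(-1, Mul(Pow(Add(6, d), -1), Add(-5, b)))) = Add(3, Mul(-1, Pow(Add(6, d), -1), Add(-5, b))))
Function('p')(W) = Add(-2, Pow(W, 2))
Mul(-75, Add(-133, Mul(Add(18, 36), Pow(Add(Function('p')(Function('s')(0, 5)), Mul(8, -2)), -1)))) = Mul(-75, Add(-133, Mul(Add(18, 36), Pow(Add(Add(-2, Pow(Mul(Pow(Add(6, 0), -1), Add(23, Mul(-1, 5), Mul(3, 0))), 2)), Mul(8, -2)), -1)))) = Mul(-75, Add(-133, Mul(54, Pow(Add(Add(-2, Pow(Mul(Pow(6, -1), Add(23, -5, 0)), 2)), -16), -1)))) = Mul(-75, Add(-133, Mul(54, Pow(Add(Add(-2, Pow(Mul(Rational(1, 6), 18), 2)), -16), -1)))) = Mul(-75, Add(-133, Mul(54, Pow(Add(Add(-2, Pow(3, 2)), -16), -1)))) = Mul(-75, Add(-133, Mul(54, Pow(Add(Add(-2, 9), -16), -1)))) = Mul(-75, Add(-133, Mul(54, Pow(Add(7, -16), -1)))) = Mul(-75, Add(-133, Mul(54, Pow(-9, -1)))) = Mul(-75, Add(-133, Mul(54, Rational(-1, 9)))) = Mul(-75, Add(-133, -6)) = Mul(-75, -139) = 10425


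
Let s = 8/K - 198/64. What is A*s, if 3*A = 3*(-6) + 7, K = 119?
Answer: 126775/11424 ≈ 11.097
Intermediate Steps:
s = -11525/3808 (s = 8/119 - 198/64 = 8*(1/119) - 198*1/64 = 8/119 - 99/32 = -11525/3808 ≈ -3.0265)
A = -11/3 (A = (3*(-6) + 7)/3 = (-18 + 7)/3 = (⅓)*(-11) = -11/3 ≈ -3.6667)
A*s = -11/3*(-11525/3808) = 126775/11424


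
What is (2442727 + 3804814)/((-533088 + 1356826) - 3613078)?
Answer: -6247541/2789340 ≈ -2.2398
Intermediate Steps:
(2442727 + 3804814)/((-533088 + 1356826) - 3613078) = 6247541/(823738 - 3613078) = 6247541/(-2789340) = 6247541*(-1/2789340) = -6247541/2789340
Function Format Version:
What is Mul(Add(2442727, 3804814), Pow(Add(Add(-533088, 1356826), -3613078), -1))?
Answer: Rational(-6247541, 2789340) ≈ -2.2398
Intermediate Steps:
Mul(Add(2442727, 3804814), Pow(Add(Add(-533088, 1356826), -3613078), -1)) = Mul(6247541, Pow(Add(823738, -3613078), -1)) = Mul(6247541, Pow(-2789340, -1)) = Mul(6247541, Rational(-1, 2789340)) = Rational(-6247541, 2789340)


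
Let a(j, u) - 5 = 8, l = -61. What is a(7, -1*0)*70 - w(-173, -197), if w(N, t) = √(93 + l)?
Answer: 910 - 4*√2 ≈ 904.34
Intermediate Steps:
a(j, u) = 13 (a(j, u) = 5 + 8 = 13)
w(N, t) = 4*√2 (w(N, t) = √(93 - 61) = √32 = 4*√2)
a(7, -1*0)*70 - w(-173, -197) = 13*70 - 4*√2 = 910 - 4*√2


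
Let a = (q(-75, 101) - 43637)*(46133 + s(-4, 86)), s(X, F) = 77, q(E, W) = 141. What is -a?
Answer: 2009950160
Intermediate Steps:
a = -2009950160 (a = (141 - 43637)*(46133 + 77) = -43496*46210 = -2009950160)
-a = -1*(-2009950160) = 2009950160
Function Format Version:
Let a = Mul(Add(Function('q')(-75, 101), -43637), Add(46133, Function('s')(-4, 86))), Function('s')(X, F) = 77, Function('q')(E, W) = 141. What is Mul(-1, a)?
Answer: 2009950160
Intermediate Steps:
a = -2009950160 (a = Mul(Add(141, -43637), Add(46133, 77)) = Mul(-43496, 46210) = -2009950160)
Mul(-1, a) = Mul(-1, -2009950160) = 2009950160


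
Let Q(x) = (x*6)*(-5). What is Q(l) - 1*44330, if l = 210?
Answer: -50630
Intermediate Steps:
Q(x) = -30*x (Q(x) = (6*x)*(-5) = -30*x)
Q(l) - 1*44330 = -30*210 - 1*44330 = -6300 - 44330 = -50630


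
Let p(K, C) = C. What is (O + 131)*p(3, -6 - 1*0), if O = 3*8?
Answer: -930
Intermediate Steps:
O = 24
(O + 131)*p(3, -6 - 1*0) = (24 + 131)*(-6 - 1*0) = 155*(-6 + 0) = 155*(-6) = -930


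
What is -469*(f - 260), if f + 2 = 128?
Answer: 62846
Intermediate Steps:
f = 126 (f = -2 + 128 = 126)
-469*(f - 260) = -469*(126 - 260) = -469*(-134) = 62846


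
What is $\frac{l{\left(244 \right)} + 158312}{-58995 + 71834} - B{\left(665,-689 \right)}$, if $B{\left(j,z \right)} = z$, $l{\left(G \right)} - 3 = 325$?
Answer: $\frac{9004711}{12839} \approx 701.36$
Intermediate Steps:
$l{\left(G \right)} = 328$ ($l{\left(G \right)} = 3 + 325 = 328$)
$\frac{l{\left(244 \right)} + 158312}{-58995 + 71834} - B{\left(665,-689 \right)} = \frac{328 + 158312}{-58995 + 71834} - -689 = \frac{158640}{12839} + 689 = \frac{9004711}{12839}$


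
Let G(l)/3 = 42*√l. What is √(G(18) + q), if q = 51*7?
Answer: √(357 + 378*√2) ≈ 29.859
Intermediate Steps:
q = 357
G(l) = 126*√l (G(l) = 3*(42*√l) = 126*√l)
√(G(18) + q) = √(126*√18 + 357) = √(126*(3*√2) + 357) = √(378*√2 + 357) = √(357 + 378*√2)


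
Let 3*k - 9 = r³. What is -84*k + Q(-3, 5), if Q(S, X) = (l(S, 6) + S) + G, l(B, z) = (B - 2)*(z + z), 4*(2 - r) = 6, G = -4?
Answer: -645/2 ≈ -322.50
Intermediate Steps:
r = ½ (r = 2 - ¼*6 = 2 - 3/2 = ½ ≈ 0.50000)
l(B, z) = 2*z*(-2 + B) (l(B, z) = (-2 + B)*(2*z) = 2*z*(-2 + B))
Q(S, X) = -28 + 13*S (Q(S, X) = (2*6*(-2 + S) + S) - 4 = ((-24 + 12*S) + S) - 4 = (-24 + 13*S) - 4 = -28 + 13*S)
k = 73/24 (k = 3 + (½)³/3 = 3 + (⅓)*(⅛) = 3 + 1/24 = 73/24 ≈ 3.0417)
-84*k + Q(-3, 5) = -84*73/24 + (-28 + 13*(-3)) = -511/2 + (-28 - 39) = -511/2 - 67 = -645/2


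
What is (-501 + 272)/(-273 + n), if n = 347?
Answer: -229/74 ≈ -3.0946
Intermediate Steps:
(-501 + 272)/(-273 + n) = (-501 + 272)/(-273 + 347) = -229/74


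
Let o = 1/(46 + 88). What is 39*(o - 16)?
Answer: -83577/134 ≈ -623.71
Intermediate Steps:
o = 1/134 ≈ 0.0074627
39*(o - 16) = 39*(1/134 - 16) = 39*(-2143/134) = -83577/134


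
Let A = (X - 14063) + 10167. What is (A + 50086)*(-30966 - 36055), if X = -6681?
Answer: -2647932689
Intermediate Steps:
A = -10577 (A = (-6681 - 14063) + 10167 = -20744 + 10167 = -10577)
(A + 50086)*(-30966 - 36055) = (-10577 + 50086)*(-30966 - 36055) = 39509*(-67021) = -2647932689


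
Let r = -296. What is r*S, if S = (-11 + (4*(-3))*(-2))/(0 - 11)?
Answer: 3848/11 ≈ 349.82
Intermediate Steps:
S = -13/11 (S = (-11 - 12*(-2))/(-11) = (-11 + 24)*(-1/11) = 13*(-1/11) = -13/11 ≈ -1.1818)
r*S = -296*(-13/11) = 3848/11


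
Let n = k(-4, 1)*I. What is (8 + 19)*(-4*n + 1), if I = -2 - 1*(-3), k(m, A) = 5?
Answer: -513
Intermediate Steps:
I = 1 (I = -2 + 3 = 1)
n = 5 (n = 5*1 = 5)
(8 + 19)*(-4*n + 1) = (8 + 19)*(-4*5 + 1) = 27*(-20 + 1) = 27*(-19) = -513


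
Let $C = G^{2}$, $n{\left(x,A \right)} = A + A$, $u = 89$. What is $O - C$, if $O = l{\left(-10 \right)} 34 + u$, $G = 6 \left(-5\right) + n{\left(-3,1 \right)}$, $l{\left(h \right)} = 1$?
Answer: $-661$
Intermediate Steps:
$n{\left(x,A \right)} = 2 A$
$G = -28$ ($G = 6 \left(-5\right) + 2 \cdot 1 = -30 + 2 = -28$)
$O = 123$ ($O = 1 \cdot 34 + 89 = 34 + 89 = 123$)
$C = 784$ ($C = \left(-28\right)^{2} = 784$)
$O - C = 123 - 784 = -661$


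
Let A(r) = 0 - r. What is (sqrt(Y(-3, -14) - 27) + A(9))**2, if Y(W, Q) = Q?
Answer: (9 - I*sqrt(41))**2 ≈ 40.0 - 115.26*I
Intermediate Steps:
A(r) = -r
(sqrt(Y(-3, -14) - 27) + A(9))**2 = (sqrt(-14 - 27) - 1*9)**2 = (sqrt(-41) - 9)**2 = (I*sqrt(41) - 9)**2 = (-9 + I*sqrt(41))**2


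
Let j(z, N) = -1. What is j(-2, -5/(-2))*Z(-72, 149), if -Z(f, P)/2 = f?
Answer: -144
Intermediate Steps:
Z(f, P) = -2*f
j(-2, -5/(-2))*Z(-72, 149) = -(-2)*(-72) = -1*144 = -144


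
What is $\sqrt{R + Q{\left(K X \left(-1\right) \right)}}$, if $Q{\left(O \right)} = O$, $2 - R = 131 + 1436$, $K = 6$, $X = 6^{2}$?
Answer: $i \sqrt{1781} \approx 42.202 i$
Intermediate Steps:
$X = 36$
$R = -1565$ ($R = 2 - \left(131 + 1436\right) = 2 - 1567 = -1565$)
$\sqrt{R + Q{\left(K X \left(-1\right) \right)}} = \sqrt{-1565 + 6 \cdot 36 \left(-1\right)} = \sqrt{-1565 + 216 \left(-1\right)} = \sqrt{-1565 - 216} = \sqrt{-1781} = i \sqrt{1781}$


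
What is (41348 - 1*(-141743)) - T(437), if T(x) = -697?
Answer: 183788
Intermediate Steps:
(41348 - 1*(-141743)) - T(437) = (41348 - 1*(-141743)) - 1*(-697) = (41348 + 141743) + 697 = 183091 + 697 = 183788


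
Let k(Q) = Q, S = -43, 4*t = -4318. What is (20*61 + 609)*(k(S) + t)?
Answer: -4106105/2 ≈ -2.0531e+6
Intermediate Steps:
t = -2159/2 (t = (¼)*(-4318) = -2159/2 ≈ -1079.5)
(20*61 + 609)*(k(S) + t) = (20*61 + 609)*(-43 - 2159/2) = (1220 + 609)*(-2245/2) = 1829*(-2245/2) = -4106105/2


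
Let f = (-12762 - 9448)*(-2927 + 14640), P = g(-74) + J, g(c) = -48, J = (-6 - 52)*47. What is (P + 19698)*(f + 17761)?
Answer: -4402405747356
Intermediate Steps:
J = -2726 (J = -58*47 = -2726)
P = -2774 (P = -48 - 2726 = -2774)
f = -260145730 (f = -22210*11713 = -260145730)
(P + 19698)*(f + 17761) = (-2774 + 19698)*(-260145730 + 17761) = 16924*(-260127969) = -4402405747356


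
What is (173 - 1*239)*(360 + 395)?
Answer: -49830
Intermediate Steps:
(173 - 1*239)*(360 + 395) = (173 - 239)*755 = -66*755 = -49830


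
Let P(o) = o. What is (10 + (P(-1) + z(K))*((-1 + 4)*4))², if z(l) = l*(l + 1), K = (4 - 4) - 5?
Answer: 56644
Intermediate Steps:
K = -5 (K = 0 - 5 = -5)
z(l) = l*(1 + l)
(10 + (P(-1) + z(K))*((-1 + 4)*4))² = (10 + (-1 - 5*(1 - 5))*((-1 + 4)*4))² = (10 + (-1 - 5*(-4))*(3*4))² = (10 + (-1 + 20)*12)² = (10 + 19*12)² = (10 + 228)² = 238² = 56644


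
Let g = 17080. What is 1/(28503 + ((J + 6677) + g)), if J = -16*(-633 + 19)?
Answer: 1/62084 ≈ 1.6107e-5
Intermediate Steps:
J = 9824 (J = -16*(-614) = 9824)
1/(28503 + ((J + 6677) + g)) = 1/(28503 + ((9824 + 6677) + 17080)) = 1/(28503 + (16501 + 17080)) = 1/(28503 + 33581) = 1/62084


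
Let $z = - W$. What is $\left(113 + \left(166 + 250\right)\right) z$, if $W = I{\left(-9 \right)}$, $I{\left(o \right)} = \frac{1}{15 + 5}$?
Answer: $- \frac{529}{20} \approx -26.45$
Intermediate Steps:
$I{\left(o \right)} = \frac{1}{20}$
$W = \frac{1}{20} \approx 0.05$
$z = - \frac{1}{20}$ ($z = \left(-1\right) \frac{1}{20} = - \frac{1}{20} \approx -0.05$)
$\left(113 + \left(166 + 250\right)\right) z = \left(113 + \left(166 + 250\right)\right) \left(- \frac{1}{20}\right) = \left(113 + 416\right) \left(- \frac{1}{20}\right) = 529 \left(- \frac{1}{20}\right) = - \frac{529}{20}$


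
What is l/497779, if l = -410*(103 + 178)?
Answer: -115210/497779 ≈ -0.23145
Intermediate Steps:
l = -115210 (l = -410*281 = -115210)
l/497779 = -115210/497779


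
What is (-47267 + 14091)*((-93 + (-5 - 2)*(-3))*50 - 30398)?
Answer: 1127917648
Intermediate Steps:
(-47267 + 14091)*((-93 + (-5 - 2)*(-3))*50 - 30398) = -33176*((-93 - 7*(-3))*50 - 30398) = -33176*((-93 + 21)*50 - 30398) = -33176*(-72*50 - 30398) = -33176*(-3600 - 30398) = -33176*(-33998) = 1127917648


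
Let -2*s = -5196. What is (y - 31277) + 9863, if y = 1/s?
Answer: -55633571/2598 ≈ -21414.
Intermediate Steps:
s = 2598 (s = -½*(-5196) = 2598)
y = 1/2598 ≈ 0.00038491
(y - 31277) + 9863 = (1/2598 - 31277) + 9863 = -81257645/2598 + 9863 = -55633571/2598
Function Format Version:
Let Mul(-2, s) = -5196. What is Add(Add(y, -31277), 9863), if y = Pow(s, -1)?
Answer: Rational(-55633571, 2598) ≈ -21414.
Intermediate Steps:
s = 2598 (s = Mul(Rational(-1, 2), -5196) = 2598)
y = Rational(1, 2598) (y = Pow(2598, -1) = Rational(1, 2598) ≈ 0.00038491)
Add(Add(y, -31277), 9863) = Add(Add(Rational(1, 2598), -31277), 9863) = Add(Rational(-81257645, 2598), 9863) = Rational(-55633571, 2598)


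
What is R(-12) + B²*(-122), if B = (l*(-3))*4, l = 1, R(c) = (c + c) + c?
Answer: -17604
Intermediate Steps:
R(c) = 3*c (R(c) = 2*c + c = 3*c)
B = -12 (B = (1*(-3))*4 = -3*4 = -12)
R(-12) + B²*(-122) = 3*(-12) + (-12)²*(-122) = -36 + 144*(-122) = -36 - 17568 = -17604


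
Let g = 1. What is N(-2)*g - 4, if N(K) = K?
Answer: -6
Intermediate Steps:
N(-2)*g - 4 = -2*1 - 4 = -2 - 4 = -6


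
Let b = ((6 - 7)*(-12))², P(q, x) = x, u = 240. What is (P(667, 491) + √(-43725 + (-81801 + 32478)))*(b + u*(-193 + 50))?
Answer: -16780416 - 68352*I*√23262 ≈ -1.678e+7 - 1.0425e+7*I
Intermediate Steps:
b = 144 (b = (-1*(-12))² = 12² = 144)
(P(667, 491) + √(-43725 + (-81801 + 32478)))*(b + u*(-193 + 50)) = (491 + √(-43725 + (-81801 + 32478)))*(144 + 240*(-193 + 50)) = (491 + √(-43725 - 49323))*(144 + 240*(-143)) = (491 + √(-93048))*(144 - 34320) = (491 + 2*I*√23262)*(-34176) = -16780416 - 68352*I*√23262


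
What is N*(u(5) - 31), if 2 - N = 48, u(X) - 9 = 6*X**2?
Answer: -5888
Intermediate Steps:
u(X) = 9 + 6*X**2
N = -46 (N = 2 - 1*48 = 2 - 48 = -46)
N*(u(5) - 31) = -46*((9 + 6*5**2) - 31) = -46*((9 + 6*25) - 31) = -46*((9 + 150) - 31) = -46*(159 - 31) = -46*128 = -5888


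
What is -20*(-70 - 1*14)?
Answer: 1680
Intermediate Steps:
-20*(-70 - 1*14) = -20*(-70 - 14) = -20*(-84) = 1680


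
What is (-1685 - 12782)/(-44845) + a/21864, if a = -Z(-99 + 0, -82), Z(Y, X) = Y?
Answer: 106915381/326830360 ≈ 0.32713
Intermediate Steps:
a = 99 (a = -(-99 + 0) = -1*(-99) = 99)
(-1685 - 12782)/(-44845) + a/21864 = (-1685 - 12782)/(-44845) + 99/21864 = -14467*(-1/44845) + 99*(1/21864) = 14467/44845 + 33/7288 = 106915381/326830360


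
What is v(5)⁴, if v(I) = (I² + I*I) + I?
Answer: 9150625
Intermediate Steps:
v(I) = I + 2*I² (v(I) = (I² + I²) + I = 2*I² + I = I + 2*I²)
v(5)⁴ = (5*(1 + 2*5))⁴ = (5*(1 + 10))⁴ = (5*11)⁴ = 55⁴ = 9150625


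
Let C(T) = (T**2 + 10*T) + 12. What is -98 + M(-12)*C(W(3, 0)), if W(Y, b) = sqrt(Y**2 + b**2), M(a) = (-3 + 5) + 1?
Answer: 55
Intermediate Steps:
M(a) = 3 (M(a) = 2 + 1 = 3)
C(T) = 12 + T**2 + 10*T
-98 + M(-12)*C(W(3, 0)) = -98 + 3*(12 + (sqrt(3**2 + 0**2))**2 + 10*sqrt(3**2 + 0**2)) = -98 + 3*(12 + (sqrt(9 + 0))**2 + 10*sqrt(9 + 0)) = -98 + 3*(12 + (sqrt(9))**2 + 10*sqrt(9)) = -98 + 3*(12 + 3**2 + 10*3) = -98 + 3*(12 + 9 + 30) = -98 + 3*51 = -98 + 153 = 55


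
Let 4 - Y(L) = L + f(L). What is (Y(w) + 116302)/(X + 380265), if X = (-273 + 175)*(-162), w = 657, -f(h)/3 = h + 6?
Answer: 117638/396141 ≈ 0.29696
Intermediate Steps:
f(h) = -18 - 3*h (f(h) = -3*(h + 6) = -3*(6 + h) = -18 - 3*h)
Y(L) = 22 + 2*L (Y(L) = 4 - (L + (-18 - 3*L)) = 4 - (-18 - 2*L) = 4 + (18 + 2*L) = 22 + 2*L)
X = 15876 (X = -98*(-162) = 15876)
(Y(w) + 116302)/(X + 380265) = ((22 + 2*657) + 116302)/(15876 + 380265) = ((22 + 1314) + 116302)/396141 = (1336 + 116302)*(1/396141) = 117638*(1/396141) = 117638/396141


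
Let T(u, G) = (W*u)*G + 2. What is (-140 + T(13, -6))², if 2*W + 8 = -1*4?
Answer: 108900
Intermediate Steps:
W = -6 (W = -4 + (-1*4)/2 = -4 + (½)*(-4) = -4 - 2 = -6)
T(u, G) = 2 - 6*G*u (T(u, G) = (-6*u)*G + 2 = -6*G*u + 2 = 2 - 6*G*u)
(-140 + T(13, -6))² = (-140 + (2 - 6*(-6)*13))² = (-140 + (2 + 468))² = (-140 + 470)² = 330² = 108900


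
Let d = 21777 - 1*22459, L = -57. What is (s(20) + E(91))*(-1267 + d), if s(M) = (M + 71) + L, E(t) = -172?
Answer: 268962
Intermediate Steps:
s(M) = 14 + M (s(M) = (M + 71) - 57 = (71 + M) - 57 = 14 + M)
d = -682 (d = 21777 - 22459 = -682)
(s(20) + E(91))*(-1267 + d) = ((14 + 20) - 172)*(-1267 - 682) = (34 - 172)*(-1949) = -138*(-1949) = 268962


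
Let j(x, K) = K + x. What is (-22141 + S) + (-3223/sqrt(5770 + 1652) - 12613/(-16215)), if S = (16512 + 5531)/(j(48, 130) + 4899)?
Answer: -1822304367809/82323555 - 3223*sqrt(7422)/7422 ≈ -22173.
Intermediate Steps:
S = 22043/5077 (S = (16512 + 5531)/((130 + 48) + 4899) = 22043/(178 + 4899) = 22043/5077 ≈ 4.3417)
(-22141 + S) + (-3223/sqrt(5770 + 1652) - 12613/(-16215)) = (-22141 + 22043/5077) + (-3223/sqrt(5770 + 1652) - 12613/(-16215)) = -112387814/5077 + (-3223*sqrt(7422)/7422 - 12613*(-1/16215)) = -112387814/5077 + (-3223*sqrt(7422)/7422 + 12613/16215) = -112387814/5077 + (12613/16215 - 3223*sqrt(7422)/7422) = -1822304367809/82323555 - 3223*sqrt(7422)/7422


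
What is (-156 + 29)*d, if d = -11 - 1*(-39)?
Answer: -3556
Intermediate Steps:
d = 28 (d = -11 + 39 = 28)
(-156 + 29)*d = (-156 + 29)*28 = -127*28 = -3556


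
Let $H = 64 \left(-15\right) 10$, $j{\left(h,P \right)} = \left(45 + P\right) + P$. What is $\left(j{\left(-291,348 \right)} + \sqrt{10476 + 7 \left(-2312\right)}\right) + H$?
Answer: $-8859 + 2 i \sqrt{1427} \approx -8859.0 + 75.551 i$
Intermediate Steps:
$j{\left(h,P \right)} = 45 + 2 P$
$H = -9600$ ($H = \left(-960\right) 10 = -9600$)
$\left(j{\left(-291,348 \right)} + \sqrt{10476 + 7 \left(-2312\right)}\right) + H = \left(\left(45 + 2 \cdot 348\right) + \sqrt{10476 + 7 \left(-2312\right)}\right) - 9600 = \left(\left(45 + 696\right) + \sqrt{10476 - 16184}\right) - 9600 = \left(741 + \sqrt{-5708}\right) - 9600 = \left(741 + 2 i \sqrt{1427}\right) - 9600 = -8859 + 2 i \sqrt{1427}$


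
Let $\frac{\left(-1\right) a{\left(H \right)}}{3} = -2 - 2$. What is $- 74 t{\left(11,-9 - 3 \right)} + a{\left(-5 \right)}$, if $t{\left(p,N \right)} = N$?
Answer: $900$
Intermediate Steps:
$a{\left(H \right)} = 12$ ($a{\left(H \right)} = - 3 \left(-2 - 2\right) = \left(-3\right) \left(-4\right) = 12$)
$- 74 t{\left(11,-9 - 3 \right)} + a{\left(-5 \right)} = - 74 \left(-9 - 3\right) + 12 = \left(-74\right) \left(-12\right) + 12 = 888 + 12 = 900$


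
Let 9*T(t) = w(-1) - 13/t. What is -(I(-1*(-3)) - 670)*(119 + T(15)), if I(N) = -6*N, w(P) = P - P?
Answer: 11043776/135 ≈ 81806.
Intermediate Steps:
w(P) = 0
T(t) = -13/(9*t) (T(t) = (0 - 13/t)/9 = (-13/t)/9 = -13/(9*t))
-(I(-1*(-3)) - 670)*(119 + T(15)) = -(-(-6)*(-3) - 670)*(119 - 13/9/15) = -(-6*3 - 670)*(119 - 13/9*1/15) = -(-18 - 670)*(119 - 13/135) = -(-688)*16052/135 = -1*(-11043776/135) = 11043776/135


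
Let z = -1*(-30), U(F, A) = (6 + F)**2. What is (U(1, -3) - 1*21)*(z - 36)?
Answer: -168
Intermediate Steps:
z = 30
(U(1, -3) - 1*21)*(z - 36) = ((6 + 1)**2 - 1*21)*(30 - 36) = (7**2 - 21)*(-6) = (49 - 21)*(-6) = 28*(-6) = -168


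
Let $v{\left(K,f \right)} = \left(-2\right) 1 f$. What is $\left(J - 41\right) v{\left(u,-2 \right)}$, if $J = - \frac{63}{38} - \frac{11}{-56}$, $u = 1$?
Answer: $- \frac{45179}{266} \approx -169.85$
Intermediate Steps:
$v{\left(K,f \right)} = - 2 f$
$J = - \frac{1555}{1064}$ ($J = \left(-63\right) \frac{1}{38} - - \frac{11}{56} = - \frac{63}{38} + \frac{11}{56} = - \frac{1555}{1064} \approx -1.4615$)
$\left(J - 41\right) v{\left(u,-2 \right)} = \left(- \frac{1555}{1064} - 41\right) \left(\left(-2\right) \left(-2\right)\right) = \left(- \frac{45179}{1064}\right) 4 = - \frac{45179}{266}$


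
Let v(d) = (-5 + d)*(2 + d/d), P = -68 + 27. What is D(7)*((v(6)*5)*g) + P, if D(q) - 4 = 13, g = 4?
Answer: 979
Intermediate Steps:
P = -41
D(q) = 17 (D(q) = 4 + 13 = 17)
v(d) = -15 + 3*d (v(d) = (-5 + d)*(2 + 1) = (-5 + d)*3 = -15 + 3*d)
D(7)*((v(6)*5)*g) + P = 17*(((-15 + 3*6)*5)*4) - 41 = 17*(((-15 + 18)*5)*4) - 41 = 17*((3*5)*4) - 41 = 17*(15*4) - 41 = 17*60 - 41 = 1020 - 41 = 979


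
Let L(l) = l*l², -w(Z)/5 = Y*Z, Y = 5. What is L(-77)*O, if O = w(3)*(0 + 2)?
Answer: 68479950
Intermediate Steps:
w(Z) = -25*Z
O = -150 (O = (-25*3)*(0 + 2) = -75*2 = -150)
L(l) = l³
L(-77)*O = (-77)³*(-150) = -456533*(-150) = 68479950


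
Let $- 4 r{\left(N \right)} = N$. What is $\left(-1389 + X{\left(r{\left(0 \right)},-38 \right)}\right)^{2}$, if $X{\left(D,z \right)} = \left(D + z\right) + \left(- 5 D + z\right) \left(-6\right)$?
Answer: $1437601$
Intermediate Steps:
$r{\left(N \right)} = - \frac{N}{4}$
$X{\left(D,z \right)} = - 5 z + 31 D$ ($X{\left(D,z \right)} = \left(D + z\right) + \left(z - 5 D\right) \left(-6\right) = \left(D + z\right) + \left(- 6 z + 30 D\right) = - 5 z + 31 D$)
$\left(-1389 + X{\left(r{\left(0 \right)},-38 \right)}\right)^{2} = \left(-1389 + \left(\left(-5\right) \left(-38\right) + 31 \left(\left(- \frac{1}{4}\right) 0\right)\right)\right)^{2} = \left(-1389 + \left(190 + 31 \cdot 0\right)\right)^{2} = \left(-1389 + \left(190 + 0\right)\right)^{2} = \left(-1389 + 190\right)^{2} = \left(-1199\right)^{2} = 1437601$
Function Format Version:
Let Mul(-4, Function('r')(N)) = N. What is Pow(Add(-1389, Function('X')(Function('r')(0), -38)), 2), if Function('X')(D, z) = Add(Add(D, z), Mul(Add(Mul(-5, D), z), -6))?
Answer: 1437601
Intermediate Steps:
Function('r')(N) = Mul(Rational(-1, 4), N)
Function('X')(D, z) = Add(Mul(-5, z), Mul(31, D)) (Function('X')(D, z) = Add(Add(D, z), Mul(Add(z, Mul(-5, D)), -6)) = Add(Add(D, z), Add(Mul(-6, z), Mul(30, D))) = Add(Mul(-5, z), Mul(31, D)))
Pow(Add(-1389, Function('X')(Function('r')(0), -38)), 2) = Pow(Add(-1389, Add(Mul(-5, -38), Mul(31, Mul(Rational(-1, 4), 0)))), 2) = Pow(Add(-1389, Add(190, Mul(31, 0))), 2) = Pow(Add(-1389, Add(190, 0)), 2) = Pow(Add(-1389, 190), 2) = Pow(-1199, 2) = 1437601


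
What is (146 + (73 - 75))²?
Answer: 20736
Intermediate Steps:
(146 + (73 - 75))² = (146 - 2)² = 144² = 20736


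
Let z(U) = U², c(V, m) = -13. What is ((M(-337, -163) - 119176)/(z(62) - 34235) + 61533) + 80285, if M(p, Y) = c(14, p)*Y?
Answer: 4310107895/30391 ≈ 1.4182e+5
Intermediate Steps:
M(p, Y) = -13*Y
((M(-337, -163) - 119176)/(z(62) - 34235) + 61533) + 80285 = ((-13*(-163) - 119176)/(62² - 34235) + 61533) + 80285 = ((2119 - 119176)/(3844 - 34235) + 61533) + 80285 = (-117057/(-30391) + 61533) + 80285 = (-117057*(-1/30391) + 61533) + 80285 = (117057/30391 + 61533) + 80285 = 1870166460/30391 + 80285 = 4310107895/30391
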